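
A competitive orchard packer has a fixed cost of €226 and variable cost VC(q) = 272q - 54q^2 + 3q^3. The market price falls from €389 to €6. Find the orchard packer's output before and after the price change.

MC = 272 - 108q + 9q^2; the shutdown threshold is min AVC = €29 (at q = 9).
At P = €389 ≥ min AVC, set P = MC on the rising branch: q = 13.
At P = €6 < min AVC = €29, price no longer covers variable cost at any output, so the firm shuts down: q = 0.

Output falls from 13 to 0 (the firm shuts down)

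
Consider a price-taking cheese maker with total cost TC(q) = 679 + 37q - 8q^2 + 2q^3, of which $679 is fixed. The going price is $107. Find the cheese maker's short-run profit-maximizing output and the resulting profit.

Profit = -$379 at q = 5

AVC = 37 - 8q + 2q^2 has its minimum $29 at q = 2; price $107 clears that bar, so the firm operates.
MC = 37 - 16q + 6q^2. Setting P = MC and taking the root on the rising branch gives q* = 5.
TR = 107·5 = 535. TC = 679 + 235 = 914. Profit = 535 − 914 = -$379.
That loss of $379 beats the $679 the firm would lose by shutting down; producing recovers $300 of fixed cost.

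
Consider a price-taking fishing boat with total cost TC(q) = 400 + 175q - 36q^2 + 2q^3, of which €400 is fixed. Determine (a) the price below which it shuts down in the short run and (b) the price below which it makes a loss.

Shutdown price = €13; break-even price = €55

Shutdown price = min AVC. AVC = 175 - 36q + 2q^2, with vertex at q = 9 and minimum €13.
ATC = 400/q + 175 - 36q + 2q^2. Setting dATC/dq = −400/q^2 − 36 + 4q = 0 gives q = 10 (since 4·10^3 − 36·10^2 = 400).
min ATC = 400/10 + 175 − 36·10 + 2·10^2 = €55. That is the break-even price.
Between these two prices the firm operates at a loss; above €55 it earns a profit.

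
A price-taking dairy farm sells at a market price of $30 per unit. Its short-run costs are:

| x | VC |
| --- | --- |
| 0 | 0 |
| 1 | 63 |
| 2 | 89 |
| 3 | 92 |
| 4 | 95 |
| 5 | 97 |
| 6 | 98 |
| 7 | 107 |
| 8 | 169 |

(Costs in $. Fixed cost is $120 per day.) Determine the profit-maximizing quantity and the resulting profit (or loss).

x = 7; profit = -$17

Profit at each row (π = 30x − TC): x=0: -120; x=1: -153; x=2: -149; x=3: -122; x=4: -95; x=5: -67; x=6: -38; x=7: -17; x=8: -49.
Profit is maximized at x = 7. AVC there is 107/7 = $15.29 ≤ P, so producing beats shutting down (which would give -$120).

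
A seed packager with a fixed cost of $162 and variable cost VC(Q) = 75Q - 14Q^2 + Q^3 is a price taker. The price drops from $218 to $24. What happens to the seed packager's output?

Output falls from 13 to 0 (the firm shuts down)

AVC = 75 - 14Q + Q^2, minimized at Q = 7 where min AVC = $26. MC = 75 - 28Q + 3Q^2.
At P = $218 ≥ min AVC, set P = MC on the rising branch: Q = 13.
At P = $24 < min AVC = $26, price no longer covers variable cost at any output, so the firm shuts down: Q = 0.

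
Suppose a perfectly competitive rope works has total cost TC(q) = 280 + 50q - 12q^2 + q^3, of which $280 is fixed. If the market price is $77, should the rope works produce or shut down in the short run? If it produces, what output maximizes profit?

Produce at q = 9

Variable cost is VC = 50q - 12q^2 + q^3, so AVC = VC/q = 50 - 12q + q^2 and MC = dTC/dq = 50 - 24q + 3q^2.
AVC hits its minimum where MC = AVC, at q = 6, giving min AVC = 50 - 12·6 + 6^2 = $14.
Because $77 ≥ $14, revenue can cover variable cost; the firm operates.
P = MC gives -27 - 24q + 3q^2 = 0, with roots -1 and 9. Take the larger (rising MC): q* = 9.
Check: AVC at q = 9 is $23 ≤ P, so revenue covers variable cost.
Profit = P·q − TC = 77·9 − 487 = $206.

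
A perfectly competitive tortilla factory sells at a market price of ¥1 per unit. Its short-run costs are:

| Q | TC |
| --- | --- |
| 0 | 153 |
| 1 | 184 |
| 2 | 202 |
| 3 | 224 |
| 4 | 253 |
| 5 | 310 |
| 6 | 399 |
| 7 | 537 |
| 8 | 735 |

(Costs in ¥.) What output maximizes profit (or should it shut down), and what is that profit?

Compute π = P·Q − TC at each output: Q=0: -153; Q=1: -183; Q=2: -200; Q=3: -221; Q=4: -249; Q=5: -305; Q=6: -393; Q=7: -530; Q=8: -727.
Profit is highest at Q = 0. Equivalently, the lowest AVC in the table is 71/3 ≈ ¥23.67 at Q = 3, and P = ¥1 falls below it — price never covers variable cost, so the firm shuts down and loses only its fixed cost.

Q = 0 (shut down); profit = -¥153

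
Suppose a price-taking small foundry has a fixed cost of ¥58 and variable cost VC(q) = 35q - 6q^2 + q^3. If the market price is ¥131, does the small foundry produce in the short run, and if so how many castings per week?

Produce at q = 8

Variable cost is VC = 35q - 6q^2 + q^3, so AVC = VC/q = 35 - 6q + q^2 and MC = dTC/dq = 35 - 12q + 3q^2.
AVC hits its minimum where MC = AVC, at q = 3, giving min AVC = 35 - 6·3 + 3^2 = ¥26.
Since P = ¥131 ≥ min AVC = ¥26, price covers variable cost and the firm should produce.
Solving P = MC: -96 - 12q + 3q^2 = 0 ⇒ q = -4 or 8. On the upward-sloping branch, q* = 8.
Check: AVC at q = 8 is ¥51 ≤ P, so revenue covers variable cost.
Profit = P·q − TC = 131·8 − 466 = ¥582.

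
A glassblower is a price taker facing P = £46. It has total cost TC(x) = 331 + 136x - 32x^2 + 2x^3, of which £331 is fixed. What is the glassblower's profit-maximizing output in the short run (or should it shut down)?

Produce at x = 9

Variable cost is VC = 136x - 32x^2 + 2x^3, so AVC = VC/x = 136 - 32x + 2x^2 and MC = dTC/dx = 136 - 64x + 6x^2.
The AVC parabola has its vertex at x = 32/4 = 8, where AVC = 136 - 32·8 + 2·8^2 = £8.
Since P = £46 ≥ min AVC = £8, price covers variable cost and the firm should produce.
P = MC gives 90 - 64x + 6x^2 = 0, with roots 5/3 and 9. Take the larger (rising MC): x* = 9.
Check: AVC at x = 9 is £10 ≤ P, so revenue covers variable cost.
Profit = P·x − TC = 46·9 − 421 = -£7, a loss, but smaller than the £331 fixed cost the firm would lose by shutting down.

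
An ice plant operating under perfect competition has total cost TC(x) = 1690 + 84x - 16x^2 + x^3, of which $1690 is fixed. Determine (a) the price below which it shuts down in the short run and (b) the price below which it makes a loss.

Shutdown price = $20; break-even price = $175

Shutdown price = min AVC. AVC = 84 - 16x + x^2, with vertex at x = 8 and minimum $20.
ATC = 1690/x + 84 - 16x + x^2. Setting dATC/dx = −1690/x^2 − 16 + 2x = 0 gives x = 13 (since 2·13^3 − 16·13^2 = 1690).
min ATC = 1690/13 + 84 − 16·13 + 13^2 = $175. That is the break-even price.
For $20 ≤ P < $175 the firm produces at a loss; below $20 it shuts down.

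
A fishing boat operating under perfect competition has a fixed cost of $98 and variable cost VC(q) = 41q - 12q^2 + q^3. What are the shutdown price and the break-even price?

Shutdown price = min AVC. AVC = 41 - 12q + q^2, with vertex at q = 6 and minimum $5.
ATC = 98/q + 41 - 12q + q^2. Setting dATC/dq = −98/q^2 − 12 + 2q = 0 gives q = 7 (since 2·7^3 − 12·7^2 = 98).
min ATC = 98/7 + 41 − 12·7 + 7^2 = $20. That is the break-even price.
Between these two prices the firm operates at a loss; above $20 it earns a profit.

Shutdown price = $5; break-even price = $20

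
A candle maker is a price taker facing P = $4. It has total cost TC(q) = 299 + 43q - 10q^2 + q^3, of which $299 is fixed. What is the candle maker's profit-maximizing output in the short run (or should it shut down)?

Shut down

Strip out fixed cost: VC = 43q - 10q^2 + q^3. Then AVC = 43 - 10q + q^2 and MC = 43 - 20q + 3q^2.
The AVC parabola has its vertex at q = 10/2 = 5, where AVC = 43 - 10·5 + 5^2 = $18.
Since P = $4 < min AVC = $18, price fails to cover variable cost at any output.
Shutting down limits the loss to fixed cost, $299.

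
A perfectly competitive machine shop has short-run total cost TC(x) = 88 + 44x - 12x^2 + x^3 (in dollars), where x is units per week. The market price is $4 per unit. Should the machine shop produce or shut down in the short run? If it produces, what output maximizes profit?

Shut down

Variable cost is VC = 44x - 12x^2 + x^3, so AVC = VC/x = 44 - 12x + x^2 and MC = dTC/dx = 44 - 24x + 3x^2.
AVC is minimized where dAVC/dx = -12 + 2x = 0, at x = 6; min AVC = 44 - 12·6 + 6^2 = $8.
P = $4 lies below min AVC = $8; no output level covers variable cost.
The firm minimizes its loss by shutting down and losing only its fixed cost of $88.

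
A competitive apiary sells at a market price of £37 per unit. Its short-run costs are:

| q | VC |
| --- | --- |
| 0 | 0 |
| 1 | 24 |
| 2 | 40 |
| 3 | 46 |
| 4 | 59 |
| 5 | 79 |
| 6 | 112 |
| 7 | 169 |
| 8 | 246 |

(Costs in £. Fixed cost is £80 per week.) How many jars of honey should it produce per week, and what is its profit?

q = 6; profit = £30

Compute π = P·q − TC at each output: q=0: -80; q=1: -67; q=2: -46; q=3: -15; q=4: 9; q=5: 26; q=6: 30; q=7: 10; q=8: -30.
Profit is maximized at q = 6. AVC there is 112/6 = £18.67 ≤ P, so producing beats shutting down (which would give -£80).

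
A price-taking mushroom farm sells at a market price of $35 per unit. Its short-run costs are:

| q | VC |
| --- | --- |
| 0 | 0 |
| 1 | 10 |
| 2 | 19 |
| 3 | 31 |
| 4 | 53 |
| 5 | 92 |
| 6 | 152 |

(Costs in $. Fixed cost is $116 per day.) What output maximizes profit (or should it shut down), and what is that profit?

q = 4; profit = -$29

Tabulate TR − TC: q=0: -116; q=1: -91; q=2: -65; q=3: -42; q=4: -29; q=5: -33; q=6: -58.
Profit is maximized at q = 4. AVC there is 53/4 = $13.25 ≤ P, so producing beats shutting down (which would give -$116).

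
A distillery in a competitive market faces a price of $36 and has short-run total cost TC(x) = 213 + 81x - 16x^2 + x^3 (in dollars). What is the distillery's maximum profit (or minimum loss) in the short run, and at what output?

Profit = -$51 at x = 9

AVC = 81 - 16x + x^2; min AVC = $17 at x = 8. Since P = $36 ≥ min AVC, the firm produces.
With MC = 81 - 32x + 3x^2, P = MC on the upward-sloping part at x* = 9.
TR = 36·9 = 324. TC = 213 + 162 = 375. Profit = 324 − 375 = -$51.
Shutting down would mean losing the fixed cost of $213, so operating at a loss of $51 is better by $162.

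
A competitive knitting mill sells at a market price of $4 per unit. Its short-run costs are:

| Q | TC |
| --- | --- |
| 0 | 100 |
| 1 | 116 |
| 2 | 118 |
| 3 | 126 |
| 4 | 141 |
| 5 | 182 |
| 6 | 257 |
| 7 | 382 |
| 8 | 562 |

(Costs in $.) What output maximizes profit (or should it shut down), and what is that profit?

Compute π = P·Q − TC at each output: Q=0: -100; Q=1: -112; Q=2: -110; Q=3: -114; Q=4: -125; Q=5: -162; Q=6: -233; Q=7: -354; Q=8: -530.
Profit is highest at Q = 0. Equivalently, the lowest AVC in the table is 26/3 ≈ $8.67 at Q = 3, and P = $4 falls below it — price never covers variable cost, so the firm shuts down and loses only its fixed cost.

Q = 0 (shut down); profit = -$100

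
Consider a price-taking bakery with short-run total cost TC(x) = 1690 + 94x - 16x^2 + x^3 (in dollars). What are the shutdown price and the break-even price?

Shutdown price = $30; break-even price = $185

Shutdown price = min AVC. AVC = 94 - 16x + x^2, with vertex at x = 8 and minimum $30.
ATC = 1690/x + 94 - 16x + x^2. Setting dATC/dx = −1690/x^2 − 16 + 2x = 0 gives x = 13 (since 2·13^3 − 16·13^2 = 1690).
min ATC = 1690/13 + 94 − 16·13 + 13^2 = $185. That is the break-even price.
Between these two prices the firm operates at a loss; above $185 it earns a profit.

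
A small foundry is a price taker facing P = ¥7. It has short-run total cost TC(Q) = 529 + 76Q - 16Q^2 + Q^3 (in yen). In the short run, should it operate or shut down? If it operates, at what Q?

Shut down

Strip out fixed cost: VC = 76Q - 16Q^2 + Q^3. Then AVC = 76 - 16Q + Q^2 and MC = 76 - 32Q + 3Q^2.
AVC hits its minimum where MC = AVC, at Q = 8, giving min AVC = 76 - 16·8 + 8^2 = ¥12.
Since P = ¥7 < min AVC = ¥12, price fails to cover variable cost at any output.
Shutting down limits the loss to fixed cost, ¥529.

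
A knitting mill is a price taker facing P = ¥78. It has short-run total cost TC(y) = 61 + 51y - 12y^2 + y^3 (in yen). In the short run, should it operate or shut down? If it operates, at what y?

From TC, MC = TC'(y) = 51 - 24y + 3y^2 and AVC = VC/y = 51 - 12y + y^2.
AVC is minimized where dAVC/dy = -12 + 2y = 0, at y = 6; min AVC = 51 - 12·6 + 6^2 = ¥15.
P = ¥78 exceeds min AVC = ¥15, so the firm stays open.
Solving P = MC: -27 - 24y + 3y^2 = 0 ⇒ y = -1 or 9. On the upward-sloping branch, y* = 9.
Check: AVC at y = 9 is ¥24 ≤ P, so revenue covers variable cost.
Profit = P·y − TC = 78·9 − 277 = ¥425.

Produce at y = 9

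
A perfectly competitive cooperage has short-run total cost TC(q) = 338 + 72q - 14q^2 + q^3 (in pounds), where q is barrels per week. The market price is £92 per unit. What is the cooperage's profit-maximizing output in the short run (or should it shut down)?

Produce at q = 10

From TC, MC = TC'(q) = 72 - 28q + 3q^2 and AVC = VC/q = 72 - 14q + q^2.
AVC hits its minimum where MC = AVC, at q = 7, giving min AVC = 72 - 14·7 + 7^2 = £23.
P = £92 exceeds min AVC = £23, so the firm stays open.
Solving P = MC: -20 - 28q + 3q^2 = 0 ⇒ q = -2/3 or 10. On the upward-sloping branch, q* = 10.
Check: AVC at q = 10 is £32 ≤ P, so revenue covers variable cost.
Profit = P·q − TC = 92·10 − 658 = £262.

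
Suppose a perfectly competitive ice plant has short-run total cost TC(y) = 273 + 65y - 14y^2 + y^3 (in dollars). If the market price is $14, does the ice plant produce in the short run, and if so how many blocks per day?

Variable cost is VC = 65y - 14y^2 + y^3, so AVC = VC/y = 65 - 14y + y^2 and MC = dTC/dy = 65 - 28y + 3y^2.
AVC hits its minimum where MC = AVC, at y = 7, giving min AVC = 65 - 14·7 + 7^2 = $16.
P = $14 lies below min AVC = $16; no output level covers variable cost.
The firm minimizes its loss by shutting down and losing only its fixed cost of $273.

Shut down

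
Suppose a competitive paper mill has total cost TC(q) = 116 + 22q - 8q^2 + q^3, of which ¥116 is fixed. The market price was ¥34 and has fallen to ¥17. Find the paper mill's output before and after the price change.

MC = 22 - 16q + 3q^2; the shutdown threshold is min AVC = ¥6 (at q = 4).
With P = ¥34 above the shutdown price, P = MC gives q = 6.
At P = ¥17 ≥ min AVC, set P = MC: q = 5. The firm stays open but cuts output.

Output falls from 6 to 5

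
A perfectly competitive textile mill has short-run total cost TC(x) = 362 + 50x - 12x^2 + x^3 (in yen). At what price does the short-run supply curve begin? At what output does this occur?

¥14 per unit, at x = 6

Short-run supply begins at min AVC. From VC = 50x - 12x^2 + x^3, AVC = 50 - 12x + x^2.
At the minimum of AVC, MC = AVC. MC = 50 - 24x + 3x^2; setting MC = AVC gives 2x^2 - 12x = 0, so x = 6. min AVC = 14.
For P < ¥14 the firm produces nothing.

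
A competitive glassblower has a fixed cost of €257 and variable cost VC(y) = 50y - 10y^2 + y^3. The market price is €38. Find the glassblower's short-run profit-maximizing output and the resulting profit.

AVC = 50 - 10y + y^2 has its minimum €25 at y = 5; price €38 clears that bar, so the firm operates.
With MC = 50 - 20y + 3y^2, P = MC on the upward-sloping part at y* = 6.
TR = 38·6 = 228. TC = 257 + 156 = 413. Profit = 228 − 413 = -€185.
That loss of €185 beats the €257 the firm would lose by shutting down; producing recovers €72 of fixed cost.

Profit = -€185 at y = 6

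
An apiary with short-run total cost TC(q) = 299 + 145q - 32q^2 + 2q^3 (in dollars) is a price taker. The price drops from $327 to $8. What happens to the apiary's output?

Output falls from 13 to 0 (the firm shuts down)

MC = 145 - 64q + 6q^2; the shutdown threshold is min AVC = $17 (at q = 8).
With P = $327 above the shutdown price, P = MC gives q = 13.
At P = $8 < min AVC = $17, price no longer covers variable cost at any output, so the firm shuts down: q = 0.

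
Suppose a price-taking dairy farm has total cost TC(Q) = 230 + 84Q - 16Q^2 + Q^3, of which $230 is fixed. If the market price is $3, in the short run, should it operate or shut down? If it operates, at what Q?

Shut down

Strip out fixed cost: VC = 84Q - 16Q^2 + Q^3. Then AVC = 84 - 16Q + Q^2 and MC = 84 - 32Q + 3Q^2.
AVC is minimized where dAVC/dQ = -16 + 2Q = 0, at Q = 8; min AVC = 84 - 16·8 + 8^2 = $20.
With P < min AVC ($3 < $20), every unit sold adds to the loss.
Best response: produce nothing and absorb the $230 fixed cost.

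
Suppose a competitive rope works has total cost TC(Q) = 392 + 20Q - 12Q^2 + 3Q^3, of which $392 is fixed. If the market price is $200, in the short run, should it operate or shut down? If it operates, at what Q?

From TC, MC = TC'(Q) = 20 - 24Q + 9Q^2 and AVC = VC/Q = 20 - 12Q + 3Q^2.
The AVC parabola has its vertex at Q = 12/6 = 2, where AVC = 20 - 12·2 + 3·2^2 = $8.
Since P = $200 ≥ min AVC = $8, price covers variable cost and the firm should produce.
P = MC gives -180 - 24Q + 9Q^2 = 0, with roots -10/3 and 6. Take the larger (rising MC): Q* = 6.
Check: AVC at Q = 6 is $56 ≤ P, so revenue covers variable cost.
Profit = P·Q − TC = 200·6 − 728 = $472.

Produce at Q = 6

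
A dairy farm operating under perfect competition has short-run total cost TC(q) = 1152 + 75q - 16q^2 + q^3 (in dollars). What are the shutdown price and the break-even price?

Shutdown price = $11; break-even price = $123

Shutdown price = min AVC. AVC = 75 - 16q + q^2, with vertex at q = 8 and minimum $11.
ATC = 1152/q + 75 - 16q + q^2. Setting dATC/dq = −1152/q^2 − 16 + 2q = 0 gives q = 12 (since 2·12^3 − 16·12^2 = 1152).
min ATC = 1152/12 + 75 − 16·12 + 12^2 = $123. That is the break-even price.
For $11 ≤ P < $123 the firm produces at a loss; below $11 it shuts down.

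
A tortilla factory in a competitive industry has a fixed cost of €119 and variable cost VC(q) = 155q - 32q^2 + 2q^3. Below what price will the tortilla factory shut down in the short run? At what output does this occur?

€27 per unit, at q = 8

The firm shuts down when price falls below the minimum of average variable cost. AVC = VC/q = 155 - 32q + 2q^2.
dAVC/dq = -32 + 4q = 0 gives q = 8. min AVC = 155 - 32·8 + 2·8^2 = 27.
The firm shuts down for any P below €27.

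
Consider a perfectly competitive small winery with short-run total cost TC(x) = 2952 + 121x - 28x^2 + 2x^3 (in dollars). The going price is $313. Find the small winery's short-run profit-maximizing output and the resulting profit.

AVC = 121 - 28x + 2x^2 has its minimum $23 at x = 7; price $313 clears that bar, so the firm operates.
MC = 121 - 56x + 6x^2. Setting P = MC and taking the root on the rising branch gives x* = 12.
TR = 313·12 = 3756. TC = 2952 + 876 = 3828. Profit = 3756 − 3828 = -$72.
That loss of $72 beats the $2952 the firm would lose by shutting down; producing recovers $2880 of fixed cost.

Profit = -$72 at x = 12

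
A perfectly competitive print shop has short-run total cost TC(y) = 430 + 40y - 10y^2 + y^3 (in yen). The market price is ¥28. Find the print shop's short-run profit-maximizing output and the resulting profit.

Profit = -¥358 at y = 6

AVC = 40 - 10y + y^2 has its minimum ¥15 at y = 5; price ¥28 clears that bar, so the firm operates.
MC = 40 - 20y + 3y^2. Setting P = MC and taking the root on the rising branch gives y* = 6.
TR = 28·6 = 168. TC = 430 + 96 = 526. Profit = 168 − 526 = -¥358.
By producing, the firm covers all variable cost plus ¥72 of fixed cost; shutting down would lose the full ¥430.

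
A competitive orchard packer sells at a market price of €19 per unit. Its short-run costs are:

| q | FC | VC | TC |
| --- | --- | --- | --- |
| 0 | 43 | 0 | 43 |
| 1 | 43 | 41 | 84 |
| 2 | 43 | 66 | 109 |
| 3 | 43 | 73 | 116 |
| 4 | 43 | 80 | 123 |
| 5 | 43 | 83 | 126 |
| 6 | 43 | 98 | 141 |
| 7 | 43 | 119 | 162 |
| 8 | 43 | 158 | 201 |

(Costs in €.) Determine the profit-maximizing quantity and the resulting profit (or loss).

q = 6; profit = -€27

Compute π = P·q − TC at each output: q=0: -43; q=1: -65; q=2: -71; q=3: -59; q=4: -47; q=5: -31; q=6: -27; q=7: -29; q=8: -49.
Profit is maximized at q = 6. AVC there is 98/6 = €16.33 ≤ P, so producing beats shutting down (which would give -€43).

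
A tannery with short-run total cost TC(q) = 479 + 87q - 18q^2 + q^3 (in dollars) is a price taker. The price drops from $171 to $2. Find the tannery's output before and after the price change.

MC = 87 - 36q + 3q^2; the shutdown threshold is min AVC = $6 (at q = 9).
With P = $171 above the shutdown price, P = MC gives q = 14.
At P = $2 < min AVC = $6, price no longer covers variable cost at any output, so the firm shuts down: q = 0.

Output falls from 14 to 0 (the firm shuts down)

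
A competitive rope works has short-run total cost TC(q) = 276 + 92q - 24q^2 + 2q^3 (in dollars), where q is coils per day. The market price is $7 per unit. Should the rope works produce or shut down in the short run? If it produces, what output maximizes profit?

Shut down

Variable cost is VC = 92q - 24q^2 + 2q^3, so AVC = VC/q = 92 - 24q + 2q^2 and MC = dTC/dq = 92 - 48q + 6q^2.
AVC hits its minimum where MC = AVC, at q = 6, giving min AVC = 92 - 24·6 + 2·6^2 = $20.
P = $7 lies below min AVC = $20; no output level covers variable cost.
Shutting down limits the loss to fixed cost, $276.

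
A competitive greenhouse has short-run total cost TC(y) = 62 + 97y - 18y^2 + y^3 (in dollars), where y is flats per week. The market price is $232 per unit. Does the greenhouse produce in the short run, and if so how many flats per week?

Variable cost is VC = 97y - 18y^2 + y^3, so AVC = VC/y = 97 - 18y + y^2 and MC = dTC/dy = 97 - 36y + 3y^2.
The AVC parabola has its vertex at y = 18/2 = 9, where AVC = 97 - 18·9 + 9^2 = $16.
P = $232 exceeds min AVC = $16, so the firm stays open.
P = MC gives -135 - 36y + 3y^2 = 0, with roots -3 and 15. Take the larger (rising MC): y* = 15.
Check: AVC at y = 15 is $52 ≤ P, so revenue covers variable cost.
Profit = P·y − TC = 232·15 − 842 = $2638.

Produce at y = 15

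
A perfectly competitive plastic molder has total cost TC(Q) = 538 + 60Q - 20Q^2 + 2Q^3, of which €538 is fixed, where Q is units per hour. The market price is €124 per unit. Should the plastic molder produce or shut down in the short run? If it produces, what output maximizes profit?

Variable cost is VC = 60Q - 20Q^2 + 2Q^3, so AVC = VC/Q = 60 - 20Q + 2Q^2 and MC = dTC/dQ = 60 - 40Q + 6Q^2.
The AVC parabola has its vertex at Q = 20/4 = 5, where AVC = 60 - 20·5 + 2·5^2 = €10.
P = €124 exceeds min AVC = €10, so the firm stays open.
Set P = MC: 124 = 60 - 40Q + 6Q^2 → -64 - 40Q + 6Q^2 = 0. The roots are Q = -4/3 and Q = 8; the profit-maximizing output is on the rising part of MC, so Q* = 8.
Check: AVC at Q = 8 is €28 ≤ P, so revenue covers variable cost.
Profit = P·Q − TC = 124·8 − 762 = €230.

Produce at Q = 8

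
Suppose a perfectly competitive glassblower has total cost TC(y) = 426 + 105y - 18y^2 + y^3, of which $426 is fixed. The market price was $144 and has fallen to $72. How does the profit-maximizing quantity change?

MC = 105 - 36y + 3y^2; the shutdown threshold is min AVC = $24 (at y = 9).
At P = $144 ≥ min AVC, set P = MC on the rising branch: y = 13.
At P = $72 ≥ min AVC, set P = MC: y = 11. The firm stays open but cuts output.

Output falls from 13 to 11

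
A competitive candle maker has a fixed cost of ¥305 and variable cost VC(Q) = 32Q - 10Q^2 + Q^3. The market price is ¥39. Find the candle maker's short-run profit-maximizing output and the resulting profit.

Profit = -¥109 at Q = 7

AVC = 32 - 10Q + Q^2 has its minimum ¥7 at Q = 5; price ¥39 clears that bar, so the firm operates.
MC = 32 - 20Q + 3Q^2. Setting P = MC and taking the root on the rising branch gives Q* = 7.
TR = 39·7 = 273. TC = 305 + 77 = 382. Profit = 273 − 382 = -¥109.
By producing, the firm covers all variable cost plus ¥196 of fixed cost; shutting down would lose the full ¥305.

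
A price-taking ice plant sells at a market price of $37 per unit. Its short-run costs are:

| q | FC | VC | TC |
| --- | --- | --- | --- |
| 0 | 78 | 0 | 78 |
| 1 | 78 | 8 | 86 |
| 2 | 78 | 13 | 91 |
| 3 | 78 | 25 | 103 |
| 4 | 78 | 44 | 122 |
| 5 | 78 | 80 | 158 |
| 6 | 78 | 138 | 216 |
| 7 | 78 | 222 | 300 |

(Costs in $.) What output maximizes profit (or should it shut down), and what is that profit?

Compute π = P·q − TC at each output: q=0: -78; q=1: -49; q=2: -17; q=3: 8; q=4: 26; q=5: 27; q=6: 6; q=7: -41.
Profit is maximized at q = 5. AVC there is 80/5 = $16 ≤ P, so producing beats shutting down (which would give -$78).

q = 5; profit = $27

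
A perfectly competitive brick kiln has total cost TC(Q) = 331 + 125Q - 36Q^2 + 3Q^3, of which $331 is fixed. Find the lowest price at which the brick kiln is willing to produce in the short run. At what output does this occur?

$17 per unit, at Q = 6

The firm shuts down when price falls below the minimum of average variable cost. AVC = VC/Q = 125 - 36Q + 3Q^2.
At the minimum of AVC, MC = AVC. MC = 125 - 72Q + 9Q^2; setting MC = AVC gives 6Q^2 - 36Q = 0, so Q = 6. min AVC = 17.
The firm shuts down for any P below $17.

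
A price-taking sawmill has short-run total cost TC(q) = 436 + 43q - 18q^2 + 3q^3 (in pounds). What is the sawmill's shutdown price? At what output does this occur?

£16 per unit, at q = 3

Short-run supply begins at min AVC. From VC = 43q - 18q^2 + 3q^3, AVC = 43 - 18q + 3q^2.
dAVC/dq = -18 + 6q = 0 gives q = 3. min AVC = 43 - 18·3 + 3·3^2 = 16.
So the shutdown price is £16.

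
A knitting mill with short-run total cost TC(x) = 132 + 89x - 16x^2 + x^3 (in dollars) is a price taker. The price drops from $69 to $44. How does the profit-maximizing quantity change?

AVC = 89 - 16x + x^2, minimized at x = 8 where min AVC = $25. MC = 89 - 32x + 3x^2.
With P = $69 above the shutdown price, P = MC gives x = 10.
At P = $44 ≥ min AVC, set P = MC: x = 9. The firm stays open but cuts output.

Output falls from 10 to 9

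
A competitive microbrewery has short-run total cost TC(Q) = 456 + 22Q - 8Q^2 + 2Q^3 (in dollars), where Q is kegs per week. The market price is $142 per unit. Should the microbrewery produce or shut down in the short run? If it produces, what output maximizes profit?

Variable cost is VC = 22Q - 8Q^2 + 2Q^3, so AVC = VC/Q = 22 - 8Q + 2Q^2 and MC = dTC/dQ = 22 - 16Q + 6Q^2.
AVC hits its minimum where MC = AVC, at Q = 2, giving min AVC = 22 - 8·2 + 2·2^2 = $14.
P = $142 exceeds min AVC = $14, so the firm stays open.
Set P = MC: 142 = 22 - 16Q + 6Q^2 → -120 - 16Q + 6Q^2 = 0. The roots are Q = -10/3 and Q = 6; the profit-maximizing output is on the rising part of MC, so Q* = 6.
Check: AVC at Q = 6 is $46 ≤ P, so revenue covers variable cost.
Profit = P·Q − TC = 142·6 − 732 = $120.

Produce at Q = 6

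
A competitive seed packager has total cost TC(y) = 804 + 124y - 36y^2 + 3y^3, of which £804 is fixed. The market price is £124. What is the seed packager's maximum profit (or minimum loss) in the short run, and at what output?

AVC = 124 - 36y + 3y^2 has its minimum £16 at y = 6; price £124 clears that bar, so the firm operates.
With MC = 124 - 72y + 9y^2, P = MC on the upward-sloping part at y* = 8.
TR = 124·8 = 992. TC = 804 + 224 = 1028. Profit = 992 − 1028 = -£36.
By producing, the firm covers all variable cost plus £768 of fixed cost; shutting down would lose the full £804.

Profit = -£36 at y = 8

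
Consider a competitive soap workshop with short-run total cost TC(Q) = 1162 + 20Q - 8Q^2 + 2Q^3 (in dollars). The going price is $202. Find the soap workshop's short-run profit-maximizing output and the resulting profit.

AVC = 20 - 8Q + 2Q^2; min AVC = $12 at Q = 2. Since P = $202 ≥ min AVC, the firm produces.
With MC = 20 - 16Q + 6Q^2, P = MC on the upward-sloping part at Q* = 7.
TR = 202·7 = 1414. TC = 1162 + 434 = 1596. Profit = 1414 − 1596 = -$182.
By producing, the firm covers all variable cost plus $980 of fixed cost; shutting down would lose the full $1162.

Profit = -$182 at Q = 7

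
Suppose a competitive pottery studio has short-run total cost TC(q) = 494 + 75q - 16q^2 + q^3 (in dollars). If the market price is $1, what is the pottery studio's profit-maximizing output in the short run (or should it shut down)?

Strip out fixed cost: VC = 75q - 16q^2 + q^3. Then AVC = 75 - 16q + q^2 and MC = 75 - 32q + 3q^2.
AVC hits its minimum where MC = AVC, at q = 8, giving min AVC = 75 - 16·8 + 8^2 = $11.
Since P = $1 < min AVC = $11, price fails to cover variable cost at any output.
Shutting down limits the loss to fixed cost, $494.

Shut down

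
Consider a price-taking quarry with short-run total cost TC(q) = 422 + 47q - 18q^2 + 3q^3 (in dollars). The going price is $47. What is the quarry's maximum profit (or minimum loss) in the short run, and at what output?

Profit = -$326 at q = 4

AVC = 47 - 18q + 3q^2; min AVC = $20 at q = 3. Since P = $47 ≥ min AVC, the firm produces.
With MC = 47 - 36q + 9q^2, P = MC on the upward-sloping part at q* = 4.
TR = 47·4 = 188. TC = 422 + 92 = 514. Profit = 188 − 514 = -$326.
Shutting down would mean losing the fixed cost of $422, so operating at a loss of $326 is better by $96.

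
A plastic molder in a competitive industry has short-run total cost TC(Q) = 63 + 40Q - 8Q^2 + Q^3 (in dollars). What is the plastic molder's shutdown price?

$24 per unit

The firm shuts down when price falls below the minimum of average variable cost. AVC = VC/Q = 40 - 8Q + Q^2.
At the minimum of AVC, MC = AVC. MC = 40 - 16Q + 3Q^2; setting MC = AVC gives 2Q^2 - 8Q = 0, so Q = 4. min AVC = 24.
The firm shuts down for any P below $24.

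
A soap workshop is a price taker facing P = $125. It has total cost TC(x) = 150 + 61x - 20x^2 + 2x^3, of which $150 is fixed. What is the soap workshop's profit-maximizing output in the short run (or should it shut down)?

From TC, MC = TC'(x) = 61 - 40x + 6x^2 and AVC = VC/x = 61 - 20x + 2x^2.
AVC is minimized where dAVC/dx = -20 + 4x = 0, at x = 5; min AVC = 61 - 20·5 + 2·5^2 = $11.
Since P = $125 ≥ min AVC = $11, price covers variable cost and the firm should produce.
Solving P = MC: -64 - 40x + 6x^2 = 0 ⇒ x = -4/3 or 8. On the upward-sloping branch, x* = 8.
Check: AVC at x = 8 is $29 ≤ P, so revenue covers variable cost.
Profit = P·x − TC = 125·8 − 382 = $618.

Produce at x = 8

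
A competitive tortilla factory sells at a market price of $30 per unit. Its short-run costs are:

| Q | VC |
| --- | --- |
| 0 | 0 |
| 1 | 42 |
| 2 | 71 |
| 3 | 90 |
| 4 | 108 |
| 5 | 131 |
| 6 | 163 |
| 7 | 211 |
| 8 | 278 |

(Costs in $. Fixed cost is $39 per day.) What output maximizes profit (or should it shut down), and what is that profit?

Tabulate TR − TC: Q=0: -39; Q=1: -51; Q=2: -50; Q=3: -39; Q=4: -27; Q=5: -20; Q=6: -22; Q=7: -40; Q=8: -77.
Profit is maximized at Q = 5. AVC there is 131/5 = $26.20 ≤ P, so producing beats shutting down (which would give -$39).

Q = 5; profit = -$20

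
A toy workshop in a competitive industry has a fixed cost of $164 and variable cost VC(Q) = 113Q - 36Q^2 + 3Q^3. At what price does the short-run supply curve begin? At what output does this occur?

$5 per unit, at Q = 6

The firm shuts down when price falls below the minimum of average variable cost. AVC = VC/Q = 113 - 36Q + 3Q^2.
dAVC/dQ = -36 + 6Q = 0 gives Q = 6. min AVC = 113 - 36·6 + 3·6^2 = 5.
The firm shuts down for any P below $5.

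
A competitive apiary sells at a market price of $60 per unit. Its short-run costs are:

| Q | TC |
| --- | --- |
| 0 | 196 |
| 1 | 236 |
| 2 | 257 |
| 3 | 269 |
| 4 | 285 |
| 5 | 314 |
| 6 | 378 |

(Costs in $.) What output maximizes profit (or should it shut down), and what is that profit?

Q = 5; profit = -$14

Profit at each row (π = 60Q − TC): Q=0: -196; Q=1: -176; Q=2: -137; Q=3: -89; Q=4: -45; Q=5: -14; Q=6: -18.
Profit is maximized at Q = 5. AVC there is 118/5 = $23.60 ≤ P, so producing beats shutting down (which would give -$196).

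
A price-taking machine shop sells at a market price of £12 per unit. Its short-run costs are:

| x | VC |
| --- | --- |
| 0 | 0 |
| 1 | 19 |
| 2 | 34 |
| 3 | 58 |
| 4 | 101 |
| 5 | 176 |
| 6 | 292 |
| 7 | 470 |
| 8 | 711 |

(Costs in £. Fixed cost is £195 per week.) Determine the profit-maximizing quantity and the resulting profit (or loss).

Profit at each row (π = 12x − TC): x=0: -195; x=1: -202; x=2: -205; x=3: -217; x=4: -248; x=5: -311; x=6: -415; x=7: -581; x=8: -810.
Profit is highest at x = 0. Equivalently, the lowest AVC in the table is 34/2 ≈ £17 at x = 2, and P = £12 falls below it — price never covers variable cost, so the firm shuts down and loses only its fixed cost.

x = 0 (shut down); profit = -£195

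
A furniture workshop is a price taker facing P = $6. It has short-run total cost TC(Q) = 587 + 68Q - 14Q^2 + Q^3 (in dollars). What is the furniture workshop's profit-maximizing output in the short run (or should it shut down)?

Variable cost is VC = 68Q - 14Q^2 + Q^3, so AVC = VC/Q = 68 - 14Q + Q^2 and MC = dTC/dQ = 68 - 28Q + 3Q^2.
The AVC parabola has its vertex at Q = 14/2 = 7, where AVC = 68 - 14·7 + 7^2 = $19.
Since P = $6 < min AVC = $19, price fails to cover variable cost at any output.
Best response: produce nothing and absorb the $587 fixed cost.

Shut down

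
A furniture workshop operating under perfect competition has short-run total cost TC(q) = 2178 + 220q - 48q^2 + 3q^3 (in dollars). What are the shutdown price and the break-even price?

AVC = 220 - 48q + 3q^2; minimized at q = 8, giving min AVC = $28. That is the shutdown price.
ATC = 2178/q + 220 - 48q + 3q^2. Setting dATC/dq = −2178/q^2 − 48 + 6q = 0 gives q = 11 (since 6·11^3 − 48·11^2 = 2178).
min ATC = 2178/11 + 220 − 48·11 + 3·11^2 = $253. That is the break-even price.
For $28 ≤ P < $253 the firm produces at a loss; below $28 it shuts down.

Shutdown price = $28; break-even price = $253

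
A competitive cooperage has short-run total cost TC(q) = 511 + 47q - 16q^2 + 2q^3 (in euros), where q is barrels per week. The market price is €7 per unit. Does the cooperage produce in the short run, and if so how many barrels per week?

From TC, MC = TC'(q) = 47 - 32q + 6q^2 and AVC = VC/q = 47 - 16q + 2q^2.
AVC is minimized where dAVC/dq = -16 + 4q = 0, at q = 4; min AVC = 47 - 16·4 + 2·4^2 = €15.
Since P = €7 < min AVC = €15, price fails to cover variable cost at any output.
Shutting down limits the loss to fixed cost, €511.

Shut down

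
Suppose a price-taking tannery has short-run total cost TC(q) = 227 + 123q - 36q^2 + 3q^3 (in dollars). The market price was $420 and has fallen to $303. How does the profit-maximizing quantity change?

AVC = 123 - 36q + 3q^2, minimized at q = 6 where min AVC = $15. MC = 123 - 72q + 9q^2.
With P = $420 above the shutdown price, P = MC gives q = 11.
At P = $303 ≥ min AVC, set P = MC: q = 10. The firm stays open but cuts output.

Output falls from 11 to 10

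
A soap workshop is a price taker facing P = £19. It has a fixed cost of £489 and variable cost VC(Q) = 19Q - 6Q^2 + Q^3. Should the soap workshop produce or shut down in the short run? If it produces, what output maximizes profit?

Produce at Q = 4

Strip out fixed cost: VC = 19Q - 6Q^2 + Q^3. Then AVC = 19 - 6Q + Q^2 and MC = 19 - 12Q + 3Q^2.
AVC is minimized where dAVC/dQ = -6 + 2Q = 0, at Q = 3; min AVC = 19 - 6·3 + 3^2 = £10.
Because £19 ≥ £10, revenue can cover variable cost; the firm operates.
Set P = MC: 19 = 19 - 12Q + 3Q^2 → -12Q + 3Q^2 = 0. The roots are Q = 0 and Q = 4; the profit-maximizing output is on the rising part of MC, so Q* = 4.
Check: AVC at Q = 4 is £11 ≤ P, so revenue covers variable cost.
Profit = P·Q − TC = 19·4 − 533 = -£457, a loss, but smaller than the £489 fixed cost the firm would lose by shutting down.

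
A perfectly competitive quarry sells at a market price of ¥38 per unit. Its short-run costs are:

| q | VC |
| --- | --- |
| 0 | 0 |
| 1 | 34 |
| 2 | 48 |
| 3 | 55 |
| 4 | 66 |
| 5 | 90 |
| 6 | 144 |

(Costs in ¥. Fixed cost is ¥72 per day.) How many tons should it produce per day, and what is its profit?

q = 5; profit = ¥28

Profit at each row (π = 38q − TC): q=0: -72; q=1: -68; q=2: -44; q=3: -13; q=4: 14; q=5: 28; q=6: 12.
Profit is maximized at q = 5. AVC there is 90/5 = ¥18 ≤ P, so producing beats shutting down (which would give -¥72).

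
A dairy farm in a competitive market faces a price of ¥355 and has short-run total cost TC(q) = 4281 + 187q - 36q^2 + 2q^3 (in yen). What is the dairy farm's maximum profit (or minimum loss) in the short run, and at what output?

Profit = -¥361 at q = 14

AVC = 187 - 36q + 2q^2; min AVC = ¥25 at q = 9. Since P = ¥355 ≥ min AVC, the firm produces.
With MC = 187 - 72q + 6q^2, P = MC on the upward-sloping part at q* = 14.
TR = 355·14 = 4970. TC = 4281 + 1050 = 5331. Profit = 4970 − 5331 = -¥361.
By producing, the firm covers all variable cost plus ¥3920 of fixed cost; shutting down would lose the full ¥4281.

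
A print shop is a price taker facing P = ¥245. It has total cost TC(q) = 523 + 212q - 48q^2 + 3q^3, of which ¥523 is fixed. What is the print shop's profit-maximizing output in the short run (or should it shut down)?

Produce at q = 11

Variable cost is VC = 212q - 48q^2 + 3q^3, so AVC = VC/q = 212 - 48q + 3q^2 and MC = dTC/dq = 212 - 96q + 9q^2.
AVC is minimized where dAVC/dq = -48 + 6q = 0, at q = 8; min AVC = 212 - 48·8 + 3·8^2 = ¥20.
Since P = ¥245 ≥ min AVC = ¥20, price covers variable cost and the firm should produce.
P = MC gives -33 - 96q + 9q^2 = 0, with roots -1/3 and 11. Take the larger (rising MC): q* = 11.
Check: AVC at q = 11 is ¥47 ≤ P, so revenue covers variable cost.
Profit = P·q − TC = 245·11 − 1040 = ¥1655.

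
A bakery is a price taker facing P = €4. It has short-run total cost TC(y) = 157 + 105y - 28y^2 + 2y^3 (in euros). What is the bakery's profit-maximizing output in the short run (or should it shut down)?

From TC, MC = TC'(y) = 105 - 56y + 6y^2 and AVC = VC/y = 105 - 28y + 2y^2.
The AVC parabola has its vertex at y = 28/4 = 7, where AVC = 105 - 28·7 + 2·7^2 = €7.
P = €4 lies below min AVC = €7; no output level covers variable cost.
Best response: produce nothing and absorb the €157 fixed cost.

Shut down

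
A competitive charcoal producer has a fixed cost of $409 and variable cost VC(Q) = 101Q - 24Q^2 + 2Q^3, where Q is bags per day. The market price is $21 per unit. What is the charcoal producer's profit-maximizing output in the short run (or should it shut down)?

Shut down

Strip out fixed cost: VC = 101Q - 24Q^2 + 2Q^3. Then AVC = 101 - 24Q + 2Q^2 and MC = 101 - 48Q + 6Q^2.
AVC hits its minimum where MC = AVC, at Q = 6, giving min AVC = 101 - 24·6 + 2·6^2 = $29.
Since P = $21 < min AVC = $29, price fails to cover variable cost at any output.
The firm minimizes its loss by shutting down and losing only its fixed cost of $409.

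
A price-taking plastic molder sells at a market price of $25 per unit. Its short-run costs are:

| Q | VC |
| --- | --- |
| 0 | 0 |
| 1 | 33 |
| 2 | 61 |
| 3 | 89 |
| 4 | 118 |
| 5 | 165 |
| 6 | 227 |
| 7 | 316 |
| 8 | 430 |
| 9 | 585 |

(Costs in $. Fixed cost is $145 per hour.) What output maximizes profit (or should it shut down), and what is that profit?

Tabulate TR − TC: Q=0: -145; Q=1: -153; Q=2: -156; Q=3: -159; Q=4: -163; Q=5: -185; Q=6: -222; Q=7: -286; Q=8: -375; Q=9: -505.
Profit is highest at Q = 0. Equivalently, the lowest AVC in the table is 118/4 ≈ $29.50 at Q = 4, and P = $25 falls below it — price never covers variable cost, so the firm shuts down and loses only its fixed cost.

Q = 0 (shut down); profit = -$145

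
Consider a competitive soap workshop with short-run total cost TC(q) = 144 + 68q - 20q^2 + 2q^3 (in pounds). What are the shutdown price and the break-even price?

AVC = 68 - 20q + 2q^2; minimized at q = 5, giving min AVC = £18. That is the shutdown price.
ATC = 144/q + 68 - 20q + 2q^2. Setting dATC/dq = −144/q^2 − 20 + 4q = 0 gives q = 6 (since 4·6^3 − 20·6^2 = 144).
min ATC = 144/6 + 68 − 20·6 + 2·6^2 = £44. That is the break-even price.
For £18 ≤ P < £44 the firm produces at a loss; below £18 it shuts down.

Shutdown price = £18; break-even price = £44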